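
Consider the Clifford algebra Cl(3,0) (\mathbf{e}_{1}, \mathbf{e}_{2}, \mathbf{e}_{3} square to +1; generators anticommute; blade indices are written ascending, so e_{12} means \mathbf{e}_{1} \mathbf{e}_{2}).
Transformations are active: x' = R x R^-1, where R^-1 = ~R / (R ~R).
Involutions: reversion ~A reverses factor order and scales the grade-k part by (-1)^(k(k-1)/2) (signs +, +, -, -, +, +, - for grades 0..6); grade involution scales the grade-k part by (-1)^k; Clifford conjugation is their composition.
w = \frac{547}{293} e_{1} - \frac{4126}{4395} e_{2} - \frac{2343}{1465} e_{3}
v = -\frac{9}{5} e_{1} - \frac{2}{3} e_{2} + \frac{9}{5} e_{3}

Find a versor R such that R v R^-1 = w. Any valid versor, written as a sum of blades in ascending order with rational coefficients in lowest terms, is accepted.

Why this works: both vectors square to \frac{1558}{225}, so q(v) = q(w) and R = v + w = \frac{98}{1465} e_{1} - \frac{2352}{1465} e_{2} + \frac{294}{1465} e_{3} carries v to w — its own direction survives, the complement (v - w)/2 flips.
Answer: \frac{98}{1465} e_{1} - \frac{2352}{1465} e_{2} + \frac{294}{1465} e_{3}


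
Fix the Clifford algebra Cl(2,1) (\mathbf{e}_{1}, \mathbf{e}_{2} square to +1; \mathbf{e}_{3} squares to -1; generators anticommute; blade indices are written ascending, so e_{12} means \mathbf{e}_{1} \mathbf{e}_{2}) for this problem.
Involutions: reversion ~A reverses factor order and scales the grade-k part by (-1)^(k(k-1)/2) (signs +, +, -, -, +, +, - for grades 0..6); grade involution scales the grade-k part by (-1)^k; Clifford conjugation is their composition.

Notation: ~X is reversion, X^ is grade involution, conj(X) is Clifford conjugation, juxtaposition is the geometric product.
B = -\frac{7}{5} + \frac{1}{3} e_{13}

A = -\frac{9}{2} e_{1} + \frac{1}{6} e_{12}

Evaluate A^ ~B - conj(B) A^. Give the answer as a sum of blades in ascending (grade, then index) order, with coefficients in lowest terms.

first term: -\frac{63}{10} e_{1} - \frac{3}{2} e_{3} - \frac{7}{30} e_{12} + \frac{1}{18} e_{23}
second term: -\frac{63}{10} e_{1} + \frac{3}{2} e_{3} - \frac{7}{30} e_{12} - \frac{1}{18} e_{23}
Answer: -3 e_{3} + \frac{1}{9} e_{23}


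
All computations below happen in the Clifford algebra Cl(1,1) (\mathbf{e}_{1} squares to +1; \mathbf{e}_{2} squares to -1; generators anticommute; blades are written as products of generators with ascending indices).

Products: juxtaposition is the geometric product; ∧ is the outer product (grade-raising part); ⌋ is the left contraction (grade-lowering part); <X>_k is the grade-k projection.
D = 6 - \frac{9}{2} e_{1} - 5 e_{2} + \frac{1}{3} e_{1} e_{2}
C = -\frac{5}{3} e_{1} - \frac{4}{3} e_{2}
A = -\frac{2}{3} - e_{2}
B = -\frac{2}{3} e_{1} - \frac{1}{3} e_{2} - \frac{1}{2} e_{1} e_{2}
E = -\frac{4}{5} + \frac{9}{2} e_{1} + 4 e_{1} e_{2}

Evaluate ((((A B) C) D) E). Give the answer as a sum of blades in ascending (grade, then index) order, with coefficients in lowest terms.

step 1: -\frac{1}{3} + \frac{17}{18} e_{1} + \frac{2}{9} e_{2} - \frac{1}{3} e_{1} e_{2}
step 2: -\frac{23}{18} + \frac{1}{9} e_{1} - \frac{1}{9} e_{2} - \frac{8}{9} e_{1} e_{2}
step 3: -\frac{487}{54} + \frac{209}{108} e_{1} + \frac{95}{54} e_{2} - \frac{184}{27} e_{1} e_{2}
step 4: -\frac{4081}{360} - \frac{6317}{180} e_{1} + 37 e_{2} - \frac{6937}{180} e_{1} e_{2}
Answer: -\frac{4081}{360} - \frac{6317}{180} e_{1} + 37 e_{2} - \frac{6937}{180} e_{1} e_{2}


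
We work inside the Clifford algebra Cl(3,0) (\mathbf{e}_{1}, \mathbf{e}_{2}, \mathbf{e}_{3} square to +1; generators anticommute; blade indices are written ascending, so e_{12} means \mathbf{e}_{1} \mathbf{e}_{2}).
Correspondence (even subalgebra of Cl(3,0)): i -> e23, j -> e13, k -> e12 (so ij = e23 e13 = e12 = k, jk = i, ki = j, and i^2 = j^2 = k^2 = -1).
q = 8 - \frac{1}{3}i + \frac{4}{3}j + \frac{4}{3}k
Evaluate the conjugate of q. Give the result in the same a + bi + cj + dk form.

In blades: q = 8 + \frac{4}{3} e_{12} + \frac{4}{3} e_{13} - \frac{1}{3} e_{23}.
Quaternion conjugation is reversion on the even subalgebra: the scalar is fixed and every grade-2 blade flips sign, giving 8 - \frac{4}{3} e_{12} - \frac{4}{3} e_{13} + \frac{1}{3} e_{23}; translating back:
Answer: 8 + \frac{1}{3}i - \frac{4}{3}j - \frac{4}{3}k


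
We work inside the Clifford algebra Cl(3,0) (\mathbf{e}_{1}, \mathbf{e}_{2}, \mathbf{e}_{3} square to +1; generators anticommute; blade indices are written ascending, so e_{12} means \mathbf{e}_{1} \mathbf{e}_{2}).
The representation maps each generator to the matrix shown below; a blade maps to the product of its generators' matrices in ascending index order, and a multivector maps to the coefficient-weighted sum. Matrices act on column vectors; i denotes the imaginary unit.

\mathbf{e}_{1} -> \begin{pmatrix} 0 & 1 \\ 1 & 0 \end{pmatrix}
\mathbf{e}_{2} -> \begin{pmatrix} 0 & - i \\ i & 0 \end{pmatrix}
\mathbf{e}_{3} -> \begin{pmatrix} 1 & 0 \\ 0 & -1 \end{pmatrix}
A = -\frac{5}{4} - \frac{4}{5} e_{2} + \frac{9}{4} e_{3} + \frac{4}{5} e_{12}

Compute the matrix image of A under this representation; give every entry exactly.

Bivector images (products of the table entries): rho(e_{12}) = rho(\mathbf{e}_{1})rho(\mathbf{e}_{2}) = \begin{pmatrix} i & 0 \\ 0 & - i \end{pmatrix}.
M = (-\frac{5}{4})*1 + (-\frac{4}{5})*rho(e_{2}) + (\frac{9}{4})*rho(e_{3}) + (\frac{4}{5})*rho(e_{12}), summed entrywise (1 is the identity matrix):
Answer: \begin{pmatrix} 1 + \frac{4 i}{5} & \frac{4 i}{5} \\ - \frac{4 i}{5} & - \frac{7}{2} - \frac{4 i}{5} \end{pmatrix}


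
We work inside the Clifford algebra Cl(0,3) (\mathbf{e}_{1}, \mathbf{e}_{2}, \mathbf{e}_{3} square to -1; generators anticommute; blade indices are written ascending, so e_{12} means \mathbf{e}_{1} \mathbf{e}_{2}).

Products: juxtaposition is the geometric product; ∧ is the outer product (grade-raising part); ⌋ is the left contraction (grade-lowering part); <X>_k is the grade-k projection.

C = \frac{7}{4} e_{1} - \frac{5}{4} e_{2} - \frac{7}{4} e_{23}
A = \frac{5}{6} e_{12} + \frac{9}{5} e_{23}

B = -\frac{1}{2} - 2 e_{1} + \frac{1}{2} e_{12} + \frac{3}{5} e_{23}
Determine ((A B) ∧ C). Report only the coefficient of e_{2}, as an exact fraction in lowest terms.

step 1: -\frac{449}{300} - \frac{5}{3} e_{2} - \frac{5}{12} e_{12} + \frac{2}{5} e_{13} - \frac{9}{10} e_{23} - \frac{18}{5} e_{123}
step 2: -\frac{3143}{1200} e_{1} + \frac{449}{240} e_{2} + \frac{35}{12} e_{12} + \frac{3143}{1200} e_{23} - \frac{43}{40} e_{123}
Answer: \frac{449}{240}


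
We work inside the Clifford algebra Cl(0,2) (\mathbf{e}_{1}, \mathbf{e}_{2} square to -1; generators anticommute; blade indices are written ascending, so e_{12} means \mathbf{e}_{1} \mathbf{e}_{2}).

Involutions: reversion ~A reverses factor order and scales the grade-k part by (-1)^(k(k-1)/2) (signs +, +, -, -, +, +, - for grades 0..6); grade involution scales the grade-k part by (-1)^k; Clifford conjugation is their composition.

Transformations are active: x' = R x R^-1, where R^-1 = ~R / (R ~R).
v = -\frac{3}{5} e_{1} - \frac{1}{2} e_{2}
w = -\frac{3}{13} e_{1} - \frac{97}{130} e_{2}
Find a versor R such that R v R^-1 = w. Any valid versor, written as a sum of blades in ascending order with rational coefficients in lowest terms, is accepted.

Here q(v) = q(w) = -\frac{61}{100}; the classical choice R = v + w = -\frac{54}{65} e_{1} - \frac{81}{65} e_{2} then realises v -> w under the sandwich.
Answer: -\frac{54}{65} e_{1} - \frac{81}{65} e_{2}


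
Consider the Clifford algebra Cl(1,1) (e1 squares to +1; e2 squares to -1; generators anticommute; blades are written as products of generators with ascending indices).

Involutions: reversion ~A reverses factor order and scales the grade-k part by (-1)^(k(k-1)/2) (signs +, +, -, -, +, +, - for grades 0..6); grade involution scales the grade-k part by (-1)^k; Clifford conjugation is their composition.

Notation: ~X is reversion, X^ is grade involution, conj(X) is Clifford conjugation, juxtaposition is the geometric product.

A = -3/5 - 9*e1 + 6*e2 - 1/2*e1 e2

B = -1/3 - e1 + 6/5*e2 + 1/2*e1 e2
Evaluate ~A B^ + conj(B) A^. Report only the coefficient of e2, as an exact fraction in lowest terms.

first term: -27/20 + 6*e1 - 157/25*e2 + 13/3*e1 e2
second term: 9/4 - 6*e1 + 168/25*e2 + 79/15*e1 e2
Answer: 11/25


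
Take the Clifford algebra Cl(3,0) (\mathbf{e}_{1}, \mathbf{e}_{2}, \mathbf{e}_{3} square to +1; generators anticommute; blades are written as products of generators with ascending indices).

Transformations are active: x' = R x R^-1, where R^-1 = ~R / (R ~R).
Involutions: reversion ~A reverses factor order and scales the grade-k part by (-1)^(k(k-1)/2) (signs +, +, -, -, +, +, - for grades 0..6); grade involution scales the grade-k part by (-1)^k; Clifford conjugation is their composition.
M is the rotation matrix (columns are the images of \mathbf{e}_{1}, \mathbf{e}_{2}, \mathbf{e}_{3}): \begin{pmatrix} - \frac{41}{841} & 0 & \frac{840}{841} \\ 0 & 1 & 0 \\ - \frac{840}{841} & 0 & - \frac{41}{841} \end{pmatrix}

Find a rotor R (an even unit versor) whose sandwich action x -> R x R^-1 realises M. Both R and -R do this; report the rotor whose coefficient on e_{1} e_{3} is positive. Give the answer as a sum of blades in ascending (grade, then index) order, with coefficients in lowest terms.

Method: write R = a + b12*e_{1} e_{2} + b13*e_{1} e_{3} + b23*e_{2} e_{3} with a^2 + b12^2 + b13^2 + b23^2 = 1 (so R^-1 = ~R). Expanding the columns R e_j ~R gives tr M = 4a^2 - 1 and, from the antisymmetric part, M21 - M12 = -4a*b12, M13 - M31 = 4a*b13, M32 - M23 = -4a*b23.
Here tr M = \frac{759}{841}, so a^2 = (1 + tr M)/4 = \frac{400}{841} and a = ±\frac{20}{29}. Taking a = \frac{20}{29}: M21 - M12 = 0, M13 - M31 = \frac{1680}{841}, M32 - M23 = 0, giving b12 = 0, b13 = \frac{21}{29}, b23 = 0, i.e. R = \frac{20}{29} + \frac{21}{29} e_{1} e_{3}.
Its e_{1} e_{3} coefficient is already positive.
Answer: \frac{20}{29} + \frac{21}{29} e_{1} e_{3}. Sheet selection: the two-to-one cover makes ±R indistinguishable at the matrix level (trace \frac{759}{841}), so uniqueness comes from the required sign on e_{1} e_{3}.


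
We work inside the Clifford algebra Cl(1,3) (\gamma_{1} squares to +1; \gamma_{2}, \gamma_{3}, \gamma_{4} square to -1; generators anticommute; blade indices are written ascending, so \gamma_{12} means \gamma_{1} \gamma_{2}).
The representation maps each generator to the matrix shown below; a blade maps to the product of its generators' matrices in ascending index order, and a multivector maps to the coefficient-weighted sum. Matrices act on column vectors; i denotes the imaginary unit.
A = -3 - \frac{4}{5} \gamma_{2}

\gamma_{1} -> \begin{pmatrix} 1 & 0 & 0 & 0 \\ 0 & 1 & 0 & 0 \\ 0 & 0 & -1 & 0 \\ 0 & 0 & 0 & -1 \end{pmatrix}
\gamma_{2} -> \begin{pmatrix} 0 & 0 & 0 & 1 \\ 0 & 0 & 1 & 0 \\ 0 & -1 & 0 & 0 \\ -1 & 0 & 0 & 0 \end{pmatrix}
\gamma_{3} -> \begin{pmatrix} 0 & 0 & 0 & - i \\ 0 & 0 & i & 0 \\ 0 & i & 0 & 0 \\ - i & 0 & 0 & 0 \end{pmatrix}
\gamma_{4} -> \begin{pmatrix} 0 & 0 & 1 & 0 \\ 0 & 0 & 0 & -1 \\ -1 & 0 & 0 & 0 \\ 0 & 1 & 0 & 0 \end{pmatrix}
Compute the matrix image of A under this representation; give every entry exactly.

M = (-3)*1 + (-\frac{4}{5})*rho(\gamma_{2}), summed entrywise (1 is the identity matrix):
Answer: \begin{pmatrix} -3 & 0 & 0 & - \frac{4}{5} \\ 0 & -3 & - \frac{4}{5} & 0 \\ 0 & \frac{4}{5} & -3 & 0 \\ \frac{4}{5} & 0 & 0 & -3 \end{pmatrix}


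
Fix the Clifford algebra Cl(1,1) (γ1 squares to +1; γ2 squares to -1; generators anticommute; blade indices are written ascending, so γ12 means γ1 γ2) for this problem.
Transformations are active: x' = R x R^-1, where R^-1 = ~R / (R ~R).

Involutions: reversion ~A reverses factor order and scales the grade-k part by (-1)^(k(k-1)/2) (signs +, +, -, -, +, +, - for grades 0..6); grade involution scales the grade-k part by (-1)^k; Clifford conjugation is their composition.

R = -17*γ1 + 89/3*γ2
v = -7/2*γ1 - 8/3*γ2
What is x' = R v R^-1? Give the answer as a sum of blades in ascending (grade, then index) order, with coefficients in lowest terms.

~R = -17*γ1 + 89/3*γ2, and R ~R = -5320/9, so R^-1 = ~R / (-5320/9).
R v = 2495/18 + 895/6*γ12
Answer: 12207/1064*γ1 - 35899/3192*γ2


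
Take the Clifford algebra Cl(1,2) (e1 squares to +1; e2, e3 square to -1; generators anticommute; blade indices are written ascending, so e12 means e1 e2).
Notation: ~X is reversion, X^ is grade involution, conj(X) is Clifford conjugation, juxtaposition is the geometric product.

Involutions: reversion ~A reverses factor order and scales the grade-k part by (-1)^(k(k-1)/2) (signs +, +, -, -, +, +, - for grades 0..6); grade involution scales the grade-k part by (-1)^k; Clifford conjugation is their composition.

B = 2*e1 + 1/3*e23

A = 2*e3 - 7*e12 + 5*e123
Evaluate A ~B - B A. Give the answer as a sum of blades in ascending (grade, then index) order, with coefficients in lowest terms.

first term: 5/3*e1 + 40/3*e2 - 19/3*e13 + 10*e23
second term: -5/3*e1 - 44/3*e2 + 5/3*e13 + 10*e23
Answer: 10/3*e1 + 28*e2 - 8*e13


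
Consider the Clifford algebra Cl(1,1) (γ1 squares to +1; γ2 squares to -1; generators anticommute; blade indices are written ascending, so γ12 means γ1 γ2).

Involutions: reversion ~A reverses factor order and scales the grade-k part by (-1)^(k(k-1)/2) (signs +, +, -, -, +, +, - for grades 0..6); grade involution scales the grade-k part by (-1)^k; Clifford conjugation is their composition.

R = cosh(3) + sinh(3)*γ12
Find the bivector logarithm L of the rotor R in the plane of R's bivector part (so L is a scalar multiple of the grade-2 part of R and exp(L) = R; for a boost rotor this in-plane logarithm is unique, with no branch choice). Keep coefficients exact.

The scalar part of R is cosh(3), so cosh pins the rapidity up to sign — the sign comes from the bivector part; dividing that part by sinh of the rapidity yields the plane, and the in-plane L = rapidity * plane is unique because the two sign choices cancel.
Concretely: cosh(rapidity) = cosh(3) gives rapidity = ±3, and since rapidity/sinh(rapidity) is even the sign is immaterial: L = (rapidity/sinh(rapidity)) * <R>_2 = (3/sinh(3)) * <R>_2.
Answer: 3*γ12


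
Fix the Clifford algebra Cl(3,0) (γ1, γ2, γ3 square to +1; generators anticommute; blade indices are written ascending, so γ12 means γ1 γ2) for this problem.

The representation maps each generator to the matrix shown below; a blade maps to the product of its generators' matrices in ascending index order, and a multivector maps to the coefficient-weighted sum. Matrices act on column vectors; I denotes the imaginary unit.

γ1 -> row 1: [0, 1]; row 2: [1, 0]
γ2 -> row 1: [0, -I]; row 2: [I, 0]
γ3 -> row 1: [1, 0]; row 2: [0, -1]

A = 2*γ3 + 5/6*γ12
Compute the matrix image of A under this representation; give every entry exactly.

Bivector images (products of the table entries): rho(γ12) = rho(γ1)rho(γ2) = row 1: [I, 0]; row 2: [0, -I].
M = (2)*rho(γ3) + (5/6)*rho(γ12), summed entrywise:
Answer: row 1: [2 + 5*I/6, 0]; row 2: [0, -2 - 5*I/6]


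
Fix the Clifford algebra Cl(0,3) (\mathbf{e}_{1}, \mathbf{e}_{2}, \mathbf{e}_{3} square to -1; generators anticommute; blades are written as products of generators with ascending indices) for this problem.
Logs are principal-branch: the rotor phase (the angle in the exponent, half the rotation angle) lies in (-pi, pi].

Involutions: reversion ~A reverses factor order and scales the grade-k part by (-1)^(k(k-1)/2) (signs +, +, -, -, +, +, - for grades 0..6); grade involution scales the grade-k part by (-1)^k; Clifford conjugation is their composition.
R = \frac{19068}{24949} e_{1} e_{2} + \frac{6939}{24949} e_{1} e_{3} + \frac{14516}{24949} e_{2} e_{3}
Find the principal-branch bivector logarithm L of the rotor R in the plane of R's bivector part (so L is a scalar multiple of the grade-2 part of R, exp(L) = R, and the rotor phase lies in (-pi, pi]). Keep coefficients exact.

The scalar part of R is 0, which pins the rotor phase on the principal branch; dividing the bivector part by the sine of that phase recovers the unit plane, and L is the phase times that plane.
Concretely: cos(phase) = 0 gives phase = ±\frac{\pi}{2}, and since phase/sin(phase) is even the sign is immaterial: L = (phase/sin(phase)) * <R>_2 = (\frac{\pi}{2}) * <R>_2.
Answer: \frac{9534 \pi}{24949} e_{1} e_{2} + \frac{6939 \pi}{49898} e_{1} e_{3} + \frac{7258 \pi}{24949} e_{2} e_{3}


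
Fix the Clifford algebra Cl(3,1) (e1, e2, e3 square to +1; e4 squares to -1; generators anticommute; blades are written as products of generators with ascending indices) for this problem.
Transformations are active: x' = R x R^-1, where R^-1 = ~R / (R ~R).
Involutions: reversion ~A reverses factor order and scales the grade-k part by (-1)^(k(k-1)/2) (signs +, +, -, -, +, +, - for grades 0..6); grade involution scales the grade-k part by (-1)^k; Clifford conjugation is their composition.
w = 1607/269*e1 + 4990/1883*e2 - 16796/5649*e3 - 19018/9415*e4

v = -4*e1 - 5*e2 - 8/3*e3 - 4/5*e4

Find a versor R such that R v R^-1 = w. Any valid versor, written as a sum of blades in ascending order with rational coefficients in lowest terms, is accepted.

The midline construction: v and w both square to 10681/225, so reflecting in their sum 531/269*e1 - 4425/1883*e2 - 10620/1883*e3 - 5310/1883*e4 exchanges them.
Answer: 531/269*e1 - 4425/1883*e2 - 10620/1883*e3 - 5310/1883*e4


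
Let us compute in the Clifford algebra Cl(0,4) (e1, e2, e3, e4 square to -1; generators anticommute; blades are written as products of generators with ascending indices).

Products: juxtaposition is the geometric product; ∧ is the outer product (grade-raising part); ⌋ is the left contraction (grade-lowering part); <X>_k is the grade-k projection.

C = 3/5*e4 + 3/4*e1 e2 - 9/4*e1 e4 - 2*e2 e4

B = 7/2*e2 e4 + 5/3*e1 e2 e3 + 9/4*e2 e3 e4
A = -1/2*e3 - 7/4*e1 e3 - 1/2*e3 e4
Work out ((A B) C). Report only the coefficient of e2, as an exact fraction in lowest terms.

step 1: -43/24*e2 + 5/6*e1 e2 + 7/4*e2 e3 - 9/8*e2 e4 - 229/48*e1 e2 e4 + 7/4*e2 e3 e4 + 49/8*e1 e2 e3 e4
step 2: -23/8 - 1045/96*e1 + 3651/320*e2 - 7/2*e3 - 1/192*e4 + 53/160*e1 e2 - 175/16*e1 e3 + 79/96*e1 e4 + 2037/160*e2 e3 - 59/20*e2 e4 - 259/32*e3 e4 - 609/80*e1 e2 e3 - 113/32*e1 e2 e4 + 21/16*e1 e3 e4 + 21/20*e2 e3 e4 - 63/16*e1 e2 e3 e4
Answer: 3651/320


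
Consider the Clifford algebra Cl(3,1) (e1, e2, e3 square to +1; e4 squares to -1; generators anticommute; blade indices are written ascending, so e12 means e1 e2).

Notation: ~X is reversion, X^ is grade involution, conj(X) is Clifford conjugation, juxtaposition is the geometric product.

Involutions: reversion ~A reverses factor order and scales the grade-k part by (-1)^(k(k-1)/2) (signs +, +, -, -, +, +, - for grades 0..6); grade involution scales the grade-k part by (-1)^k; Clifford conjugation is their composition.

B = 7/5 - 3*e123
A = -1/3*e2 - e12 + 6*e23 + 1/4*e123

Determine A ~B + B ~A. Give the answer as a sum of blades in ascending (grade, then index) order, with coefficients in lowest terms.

first term: -3/4 - 18*e1 - 7/15*e2 + 3*e3 - 7/5*e12 + e13 + 42/5*e23 + 7/20*e123
second term: -3/4 - 18*e1 - 7/15*e2 + 3*e3 + 7/5*e12 - e13 - 42/5*e23 - 7/20*e123
Answer: -3/2 - 36*e1 - 14/15*e2 + 6*e3


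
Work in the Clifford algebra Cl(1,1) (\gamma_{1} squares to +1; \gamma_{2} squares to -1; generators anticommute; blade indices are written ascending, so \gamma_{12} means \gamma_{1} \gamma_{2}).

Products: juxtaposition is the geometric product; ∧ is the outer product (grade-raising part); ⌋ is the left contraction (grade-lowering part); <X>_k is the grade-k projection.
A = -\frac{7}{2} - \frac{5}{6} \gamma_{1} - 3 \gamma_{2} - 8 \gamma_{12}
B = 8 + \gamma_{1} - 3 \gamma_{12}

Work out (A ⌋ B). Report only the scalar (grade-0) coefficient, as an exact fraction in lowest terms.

step 1: -\frac{29}{6} + \frac{11}{2} \gamma_{1} + \frac{5}{2} \gamma_{2} + \frac{21}{2} \gamma_{12}
Answer: -\frac{29}{6}


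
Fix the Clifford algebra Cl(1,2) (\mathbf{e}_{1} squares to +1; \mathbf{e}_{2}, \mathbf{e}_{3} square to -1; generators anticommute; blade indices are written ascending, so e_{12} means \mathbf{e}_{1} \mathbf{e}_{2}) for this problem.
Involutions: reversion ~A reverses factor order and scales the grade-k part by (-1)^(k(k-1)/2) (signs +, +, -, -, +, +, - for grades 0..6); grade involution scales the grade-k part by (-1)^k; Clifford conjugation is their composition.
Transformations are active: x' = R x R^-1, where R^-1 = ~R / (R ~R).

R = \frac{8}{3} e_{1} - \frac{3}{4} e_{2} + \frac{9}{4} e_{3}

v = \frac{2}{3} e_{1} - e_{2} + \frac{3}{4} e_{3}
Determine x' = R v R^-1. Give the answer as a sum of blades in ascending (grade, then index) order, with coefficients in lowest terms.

~R = \frac{8}{3} e_{1} - \frac{3}{4} e_{2} + \frac{9}{4} e_{3}, and R ~R = \frac{107}{72}, so R^-1 = ~R / (\frac{107}{72}).
R v = -\frac{95}{144} - \frac{13}{6} e_{12} + \frac{1}{2} e_{13} + \frac{27}{16} e_{23}
Answer: -\frac{974}{321} e_{1} + \frac{713}{428} e_{2} - \frac{294}{107} e_{3}


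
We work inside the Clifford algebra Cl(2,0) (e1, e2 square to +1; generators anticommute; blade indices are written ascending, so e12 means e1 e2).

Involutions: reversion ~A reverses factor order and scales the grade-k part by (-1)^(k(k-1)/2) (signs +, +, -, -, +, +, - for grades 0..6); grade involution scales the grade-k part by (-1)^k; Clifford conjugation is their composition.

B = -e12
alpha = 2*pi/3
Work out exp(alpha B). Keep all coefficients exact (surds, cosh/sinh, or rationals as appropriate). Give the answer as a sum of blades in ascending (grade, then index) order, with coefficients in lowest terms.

B^2 = (-1)^2*(e12)^2 = 1*(-1) = -1 (a basis 2-blade squares to minus the product of its generators' squares).
B^2 = -1 — the series telescopes trigonometrically here: l = 1, alpha*l = 2*pi/3, so exp(alpha B) = cos(2*pi/3) + (sin(2*pi/3)/1)*B = -1/2 + (sqrt(3)/2)*B.
Answer: -1/2 - sqrt(3)/2*e12


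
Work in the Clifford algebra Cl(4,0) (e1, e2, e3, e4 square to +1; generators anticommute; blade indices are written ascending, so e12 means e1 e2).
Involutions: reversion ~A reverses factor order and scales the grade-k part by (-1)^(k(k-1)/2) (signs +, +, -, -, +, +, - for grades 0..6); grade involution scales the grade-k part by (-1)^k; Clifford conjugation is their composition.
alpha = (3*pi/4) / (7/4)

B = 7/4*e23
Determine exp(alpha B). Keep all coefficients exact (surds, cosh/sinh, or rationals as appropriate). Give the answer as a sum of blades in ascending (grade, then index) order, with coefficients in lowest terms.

B^2 = (7/4)^2*(e23)^2 = 49/16*(-1) = -49/16 (a basis 2-blade squares to minus the product of its generators' squares).
B^2 = -49/16 — the series telescopes trigonometrically here: l = 7/4, alpha*l = 3*pi/4, so exp(alpha B) = cos(3*pi/4) + (sin(3*pi/4)/(7/4))*B = -sqrt(2)/2 + (2*sqrt(2)/7)*B.
Answer: -sqrt(2)/2 + sqrt(2)/2*e23


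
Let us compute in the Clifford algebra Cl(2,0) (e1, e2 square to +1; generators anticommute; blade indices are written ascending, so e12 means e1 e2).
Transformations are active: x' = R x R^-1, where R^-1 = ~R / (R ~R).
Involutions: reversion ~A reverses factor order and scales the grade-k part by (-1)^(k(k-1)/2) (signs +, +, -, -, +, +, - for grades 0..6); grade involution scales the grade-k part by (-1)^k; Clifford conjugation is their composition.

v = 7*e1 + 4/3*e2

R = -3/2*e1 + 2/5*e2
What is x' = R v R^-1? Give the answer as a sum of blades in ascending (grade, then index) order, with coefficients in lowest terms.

~R = -3/2*e1 + 2/5*e2, and R ~R = 241/100, so R^-1 = ~R / (241/100).
R v = -299/30 - 24/5*e12
Answer: 1303/241*e1 - 3356/723*e2


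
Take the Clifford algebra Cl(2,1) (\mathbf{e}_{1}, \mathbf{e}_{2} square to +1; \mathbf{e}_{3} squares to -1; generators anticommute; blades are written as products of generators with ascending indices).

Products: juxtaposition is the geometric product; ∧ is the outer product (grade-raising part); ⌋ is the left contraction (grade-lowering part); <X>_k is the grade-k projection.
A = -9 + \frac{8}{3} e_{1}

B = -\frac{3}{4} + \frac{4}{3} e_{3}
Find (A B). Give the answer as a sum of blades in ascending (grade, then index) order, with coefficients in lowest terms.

step 1: \frac{27}{4} - 2 e_{1} - 12 e_{3} + \frac{32}{9} e_{1} e_{3}
Answer: \frac{27}{4} - 2 e_{1} - 12 e_{3} + \frac{32}{9} e_{1} e_{3}


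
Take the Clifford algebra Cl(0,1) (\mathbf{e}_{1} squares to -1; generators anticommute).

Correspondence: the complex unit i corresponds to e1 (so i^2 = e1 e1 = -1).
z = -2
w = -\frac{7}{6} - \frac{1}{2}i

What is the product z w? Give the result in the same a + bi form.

In blades: z = -2, w = -\frac{7}{6} - \frac{1}{2} e_{1}.
Distribute z over w term by term (generator squares from the signature, products reordered to ascending indices): (-2)*w = \frac{7}{3} + e_{1}.
Sum: \frac{7}{3} + e_{1}; translating back through the correspondence:
Answer: \frac{7}{3} + i


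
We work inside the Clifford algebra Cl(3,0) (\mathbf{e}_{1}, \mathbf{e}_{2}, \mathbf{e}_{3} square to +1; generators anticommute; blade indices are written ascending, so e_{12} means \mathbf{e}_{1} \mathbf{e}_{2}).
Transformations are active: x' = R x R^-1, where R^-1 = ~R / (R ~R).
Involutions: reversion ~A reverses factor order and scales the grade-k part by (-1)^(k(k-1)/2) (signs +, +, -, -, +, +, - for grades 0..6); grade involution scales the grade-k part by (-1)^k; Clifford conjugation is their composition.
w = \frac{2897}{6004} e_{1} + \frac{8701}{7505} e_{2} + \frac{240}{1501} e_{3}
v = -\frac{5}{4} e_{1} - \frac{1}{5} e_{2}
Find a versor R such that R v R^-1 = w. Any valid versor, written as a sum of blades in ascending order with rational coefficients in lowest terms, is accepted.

Construction: equal norms (both \frac{641}{400}) license R = v + w = -\frac{1152}{1501} e_{1} + \frac{1440}{1501} e_{2} + \frac{240}{1501} e_{3} — nothing changes along that direction, while (v - w)/2 changes sign, so v maps onto w.
Answer: -\frac{1152}{1501} e_{1} + \frac{1440}{1501} e_{2} + \frac{240}{1501} e_{3}


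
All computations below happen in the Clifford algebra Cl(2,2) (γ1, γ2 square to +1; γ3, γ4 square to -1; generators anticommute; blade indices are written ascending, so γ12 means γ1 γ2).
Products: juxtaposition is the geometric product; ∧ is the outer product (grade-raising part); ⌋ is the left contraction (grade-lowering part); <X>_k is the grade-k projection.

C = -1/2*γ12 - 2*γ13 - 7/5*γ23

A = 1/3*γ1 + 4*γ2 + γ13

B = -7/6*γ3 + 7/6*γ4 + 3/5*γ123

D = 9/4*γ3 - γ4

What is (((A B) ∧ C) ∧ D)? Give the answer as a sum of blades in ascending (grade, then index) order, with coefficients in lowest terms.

step 1: 7/6*γ1 - 3/5*γ2 - 251/90*γ13 + 7/18*γ14 - 67/15*γ23 + 14/3*γ24 + 7/6*γ134
step 2: -17/6*γ123 + 791/90*γ1234
step 3: 17/6*γ1234
Answer: 17/6*γ1234


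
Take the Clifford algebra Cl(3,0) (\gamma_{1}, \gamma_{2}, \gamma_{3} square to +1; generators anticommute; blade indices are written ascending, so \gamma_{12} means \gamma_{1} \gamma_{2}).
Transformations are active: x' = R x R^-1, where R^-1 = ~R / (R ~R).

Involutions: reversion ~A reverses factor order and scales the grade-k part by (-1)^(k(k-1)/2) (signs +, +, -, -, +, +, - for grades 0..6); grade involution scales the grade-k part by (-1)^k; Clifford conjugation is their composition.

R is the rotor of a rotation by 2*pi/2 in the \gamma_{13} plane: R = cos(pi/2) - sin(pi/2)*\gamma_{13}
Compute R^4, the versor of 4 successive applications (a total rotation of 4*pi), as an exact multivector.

Rotor phase runs at HALF the rotation angle; powers of one rotor simply add phase, so after 4 steps in \gamma_{13} the phase is 4*pi/2 = 2 \pi and R^4 = cos(2 \pi) - sin(2 \pi)*\gamma_{13}.
cos(2 \pi) = 1 and sin(2 \pi) = 0, so R^4 = 1. The total rotation 4*pi is 2 full turns, so every vector returns to itself, yet the rotor is +1, back on the identity sheet (an even number of 2*pi turns).
Answer: 1


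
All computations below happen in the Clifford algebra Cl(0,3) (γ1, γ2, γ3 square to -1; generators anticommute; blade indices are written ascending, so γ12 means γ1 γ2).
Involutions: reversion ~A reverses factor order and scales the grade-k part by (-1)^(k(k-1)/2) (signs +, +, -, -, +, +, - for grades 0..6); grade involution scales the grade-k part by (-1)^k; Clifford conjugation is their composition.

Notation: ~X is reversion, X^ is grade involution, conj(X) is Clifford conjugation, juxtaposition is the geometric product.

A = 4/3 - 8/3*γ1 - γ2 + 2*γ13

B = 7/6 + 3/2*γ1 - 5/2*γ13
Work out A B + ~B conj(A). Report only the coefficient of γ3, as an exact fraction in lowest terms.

first term: 95/9 - 10/9*γ1 - 7/6*γ2 - 11/3*γ3 + 3/2*γ12 - γ13 - 5/2*γ123
second term: 23/9 + 46/9*γ1 + 7/6*γ2 + 29/3*γ3 + 3/2*γ12 + γ13 - 5/2*γ123
Answer: 6


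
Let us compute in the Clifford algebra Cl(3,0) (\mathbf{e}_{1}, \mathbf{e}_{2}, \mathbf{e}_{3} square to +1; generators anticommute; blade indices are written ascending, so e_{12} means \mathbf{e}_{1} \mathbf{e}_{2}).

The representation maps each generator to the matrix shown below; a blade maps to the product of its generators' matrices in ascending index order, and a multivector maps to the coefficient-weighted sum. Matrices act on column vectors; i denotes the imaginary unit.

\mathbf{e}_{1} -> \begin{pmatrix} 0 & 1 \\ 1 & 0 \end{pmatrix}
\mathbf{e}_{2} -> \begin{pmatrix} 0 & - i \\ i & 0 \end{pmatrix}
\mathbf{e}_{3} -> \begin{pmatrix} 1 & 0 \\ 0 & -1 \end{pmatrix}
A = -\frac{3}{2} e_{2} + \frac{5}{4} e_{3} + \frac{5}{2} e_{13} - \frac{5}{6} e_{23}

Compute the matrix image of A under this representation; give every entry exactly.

Bivector images (products of the table entries): rho(e_{13}) = rho(\mathbf{e}_{1})rho(\mathbf{e}_{3}) = \begin{pmatrix} 0 & -1 \\ 1 & 0 \end{pmatrix}; rho(e_{23}) = rho(\mathbf{e}_{2})rho(\mathbf{e}_{3}) = \begin{pmatrix} 0 & i \\ i & 0 \end{pmatrix}.
M = (-\frac{3}{2})*rho(e_{2}) + (\frac{5}{4})*rho(e_{3}) + (\frac{5}{2})*rho(e_{13}) + (-\frac{5}{6})*rho(e_{23}), summed entrywise:
Answer: \begin{pmatrix} \frac{5}{4} & - \frac{5}{2} + \frac{2 i}{3} \\ \frac{5}{2} - \frac{7 i}{3} & - \frac{5}{4} \end{pmatrix}


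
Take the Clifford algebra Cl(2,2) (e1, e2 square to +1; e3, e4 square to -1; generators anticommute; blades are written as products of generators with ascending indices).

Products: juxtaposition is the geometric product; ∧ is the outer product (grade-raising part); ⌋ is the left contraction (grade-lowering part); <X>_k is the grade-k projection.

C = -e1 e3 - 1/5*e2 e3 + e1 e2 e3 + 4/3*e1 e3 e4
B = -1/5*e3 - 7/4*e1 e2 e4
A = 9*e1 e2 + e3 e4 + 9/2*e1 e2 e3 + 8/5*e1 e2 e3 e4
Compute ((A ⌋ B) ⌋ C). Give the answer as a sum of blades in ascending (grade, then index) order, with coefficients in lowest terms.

step 1: 63/4*e4
step 2: -21*e1 e3
Answer: -21*e1 e3


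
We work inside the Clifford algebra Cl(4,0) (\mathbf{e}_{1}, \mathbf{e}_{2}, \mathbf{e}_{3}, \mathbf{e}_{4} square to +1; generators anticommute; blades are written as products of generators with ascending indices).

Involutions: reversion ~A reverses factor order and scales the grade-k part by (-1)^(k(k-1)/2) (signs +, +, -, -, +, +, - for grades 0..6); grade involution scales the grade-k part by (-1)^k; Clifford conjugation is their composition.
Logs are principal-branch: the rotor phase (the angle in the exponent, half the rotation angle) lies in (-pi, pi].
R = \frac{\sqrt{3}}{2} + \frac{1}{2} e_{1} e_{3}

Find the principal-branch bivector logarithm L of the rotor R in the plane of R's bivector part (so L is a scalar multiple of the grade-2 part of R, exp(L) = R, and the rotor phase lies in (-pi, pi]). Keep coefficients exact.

The scalar part of R is \frac{\sqrt{3}}{2}, which pins the rotor phase on the principal branch; dividing the bivector part by the sine of that phase recovers the unit plane, and L is the phase times that plane.
Concretely: cos(phase) = \frac{\sqrt{3}}{2} gives phase = ±\frac{\pi}{6}, and since phase/sin(phase) is even the sign is immaterial: L = (phase/sin(phase)) * <R>_2 = (\frac{\pi}{3}) * <R>_2.
Answer: \frac{\pi}{6} e_{1} e_{3}


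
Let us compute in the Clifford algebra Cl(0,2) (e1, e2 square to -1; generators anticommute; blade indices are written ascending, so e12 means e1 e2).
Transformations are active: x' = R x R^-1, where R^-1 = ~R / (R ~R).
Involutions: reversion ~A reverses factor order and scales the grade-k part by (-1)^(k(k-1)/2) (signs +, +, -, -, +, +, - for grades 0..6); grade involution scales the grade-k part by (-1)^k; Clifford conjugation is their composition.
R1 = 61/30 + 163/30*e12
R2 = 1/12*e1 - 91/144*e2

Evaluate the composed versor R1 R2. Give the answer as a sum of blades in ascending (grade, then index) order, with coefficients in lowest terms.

Distribute over the terms of R1 (each basis-blade product reordered to ascending indices, repeated generators contracted through their squares):
(61/30) R2 = 61/360*e1 - 5551/4320*e2
(163/30*e12) R2 = 14833/4320*e1 + 163/360*e2
Summing the partial products and collecting blades:
Answer: 3113/864*e1 - 719/864*e2


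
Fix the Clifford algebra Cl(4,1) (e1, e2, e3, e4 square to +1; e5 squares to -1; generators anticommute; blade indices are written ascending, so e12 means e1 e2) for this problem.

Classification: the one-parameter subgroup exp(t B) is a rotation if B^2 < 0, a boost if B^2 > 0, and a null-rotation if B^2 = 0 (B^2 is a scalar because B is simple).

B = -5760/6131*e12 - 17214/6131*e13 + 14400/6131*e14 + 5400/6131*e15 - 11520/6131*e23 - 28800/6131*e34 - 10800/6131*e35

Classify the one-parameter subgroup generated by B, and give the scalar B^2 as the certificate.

B^2 term by term: the squares give (-5760/6131)^2*(e12)^2 + (-17214/6131)^2*(e13)^2 + (14400/6131)^2*(e14)^2 + (5400/6131)^2*(e15)^2 + (-11520/6131)^2*(e23)^2 + (-28800/6131)^2*(e34)^2 + (-10800/6131)^2*(e35)^2 = 33177600/37589161*(-1) + 296321796/37589161*(-1) + 207360000/37589161*(-1) + 29160000/37589161*(+1) + 132710400/37589161*(-1) + 829440000/37589161*(-1) + 116640000/37589161*(+1) = -36 (each basis 2-blade squares to minus the product of its generators' squares); cross terms between blades sharing an index anticommute and cancel; the commuting (index-disjoint) pairs give grade-4 terms 2*c*c'*(blade product), which cancel blade by blade — e1234: 331776000/37589161 - 331776000/37589161 = 0; e1235: 124416000/37589161 - 124416000/37589161 = 0; e1345: 311040000/37589161 - 311040000/37589161 = 0 — confirming B is simple. So B^2 = -36.
Answer: rotation, certificate B^2 = -36. B^2 = -36 is basis-independent, so its sign is the whole story.


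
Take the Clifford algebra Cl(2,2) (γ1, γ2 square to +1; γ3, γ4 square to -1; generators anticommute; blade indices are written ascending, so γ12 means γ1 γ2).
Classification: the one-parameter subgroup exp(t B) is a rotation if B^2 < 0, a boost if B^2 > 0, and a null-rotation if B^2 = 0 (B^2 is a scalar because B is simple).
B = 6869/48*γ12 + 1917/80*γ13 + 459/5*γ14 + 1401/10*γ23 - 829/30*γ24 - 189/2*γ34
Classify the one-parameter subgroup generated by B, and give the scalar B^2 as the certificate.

B^2 term by term: the squares give (6869/48)^2*(γ12)^2 + (1917/80)^2*(γ13)^2 + (459/5)^2*(γ14)^2 + (1401/10)^2*(γ23)^2 + (-829/30)^2*(γ24)^2 + (-189/2)^2*(γ34)^2 = 47183161/2304*(-1) + 3674889/6400*(+1) + 210681/25*(+1) + 1962801/100*(+1) + 687241/900*(+1) + 35721/4*(-1) = -16 (each basis 2-blade squares to minus the product of its generators' squares); cross terms between blades sharing an index anticommute and cancel; the commuting (index-disjoint) pairs give grade-4 terms 2*c*c'*(blade product), which cancel blade by blade — γ1234: -432747/16 + 529731/400 + 643059/25 = 0 — confirming B is simple. So B^2 = -16.
Answer: rotation, certificate B^2 = -16. Certificate logic: -16 is a conjugation-invariant scalar, so its sign fixes rotation versus boost versus null-rotation outright.


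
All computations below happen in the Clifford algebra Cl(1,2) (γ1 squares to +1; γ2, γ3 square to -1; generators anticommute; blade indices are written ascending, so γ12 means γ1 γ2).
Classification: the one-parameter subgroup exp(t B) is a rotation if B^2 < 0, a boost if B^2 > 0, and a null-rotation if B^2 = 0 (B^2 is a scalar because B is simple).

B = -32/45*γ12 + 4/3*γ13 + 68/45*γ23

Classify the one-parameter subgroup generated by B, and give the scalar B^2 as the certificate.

B^2 term by term: the squares give (-32/45)^2*(γ12)^2 + (4/3)^2*(γ13)^2 + (68/45)^2*(γ23)^2 = 1024/2025*(+1) + 16/9*(+1) + 4624/2025*(-1) = 0 (each basis 2-blade squares to minus the product of its generators' squares); cross terms between blades sharing an index anticommute and cancel. So B^2 = 0.
Answer: null-rotation, certificate B^2 = 0. Certificate logic: 0 is a conjugation-invariant scalar, so its sign fixes rotation versus boost versus null-rotation outright.


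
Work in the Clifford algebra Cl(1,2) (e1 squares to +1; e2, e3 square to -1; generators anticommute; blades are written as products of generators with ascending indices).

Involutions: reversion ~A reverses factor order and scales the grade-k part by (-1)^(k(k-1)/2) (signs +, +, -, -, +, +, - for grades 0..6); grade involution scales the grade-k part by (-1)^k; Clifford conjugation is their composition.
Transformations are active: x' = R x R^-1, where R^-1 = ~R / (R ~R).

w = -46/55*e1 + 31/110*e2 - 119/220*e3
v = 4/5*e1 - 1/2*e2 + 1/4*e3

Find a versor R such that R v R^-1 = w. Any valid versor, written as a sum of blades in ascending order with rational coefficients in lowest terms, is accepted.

R = v + w = -2/55*e1 - 12/55*e2 - 16/55*e3 works: the equal norms (131/400) guarantee its sandwich swaps v into w.
Answer: -2/55*e1 - 12/55*e2 - 16/55*e3


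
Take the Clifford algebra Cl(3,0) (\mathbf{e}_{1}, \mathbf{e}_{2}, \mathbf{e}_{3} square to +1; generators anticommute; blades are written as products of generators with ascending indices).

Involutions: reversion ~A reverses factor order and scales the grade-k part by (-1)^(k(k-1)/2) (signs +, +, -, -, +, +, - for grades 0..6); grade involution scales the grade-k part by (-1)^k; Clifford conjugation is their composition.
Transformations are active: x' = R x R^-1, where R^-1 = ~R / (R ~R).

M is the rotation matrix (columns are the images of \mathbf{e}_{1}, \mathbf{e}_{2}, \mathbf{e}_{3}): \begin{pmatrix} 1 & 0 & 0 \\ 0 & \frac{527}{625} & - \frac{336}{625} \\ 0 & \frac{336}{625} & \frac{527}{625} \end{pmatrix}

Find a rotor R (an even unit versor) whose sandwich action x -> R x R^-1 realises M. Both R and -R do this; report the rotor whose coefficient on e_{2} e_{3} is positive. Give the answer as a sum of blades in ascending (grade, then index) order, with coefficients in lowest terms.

Method: write R = a + b12*e_{1} e_{2} + b13*e_{1} e_{3} + b23*e_{2} e_{3} with a^2 + b12^2 + b13^2 + b23^2 = 1 (so R^-1 = ~R). Expanding the columns R e_j ~R gives tr M = 4a^2 - 1 and, from the antisymmetric part, M21 - M12 = -4a*b12, M13 - M31 = 4a*b13, M32 - M23 = -4a*b23.
Here tr M = \frac{1679}{625}, so a^2 = (1 + tr M)/4 = \frac{576}{625} and a = ±\frac{24}{25}. Taking a = \frac{24}{25}: M21 - M12 = 0, M13 - M31 = 0, M32 - M23 = \frac{672}{625}, giving b12 = 0, b13 = 0, b23 = -\frac{7}{25}, i.e. R = \frac{24}{25} - \frac{7}{25} e_{2} e_{3}.
Its e_{2} e_{3} coefficient is negative, so report the other preimage -R.
Answer: -\frac{24}{25} + \frac{7}{25} e_{2} e_{3}. Uniqueness: Spin(3) -> SO(3) maps R and -R to the same rotation of trace \frac{1679}{625}; fixing the sign of the e_{2} e_{3} coefficient removes the ambiguity.


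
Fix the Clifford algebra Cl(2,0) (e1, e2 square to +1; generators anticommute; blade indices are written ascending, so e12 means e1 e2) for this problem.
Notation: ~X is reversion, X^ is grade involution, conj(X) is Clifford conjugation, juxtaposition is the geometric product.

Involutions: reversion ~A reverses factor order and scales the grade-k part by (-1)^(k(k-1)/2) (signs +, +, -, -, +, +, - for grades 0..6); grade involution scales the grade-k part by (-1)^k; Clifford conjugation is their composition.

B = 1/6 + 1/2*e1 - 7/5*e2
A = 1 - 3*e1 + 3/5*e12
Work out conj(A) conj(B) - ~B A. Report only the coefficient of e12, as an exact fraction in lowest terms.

first term: -4/3 - 21/25*e1 + 11/10*e2 + 41/10*e12
second term: -4/3 + 21/25*e1 - 11/10*e2 - 41/10*e12
Answer: 41/5
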